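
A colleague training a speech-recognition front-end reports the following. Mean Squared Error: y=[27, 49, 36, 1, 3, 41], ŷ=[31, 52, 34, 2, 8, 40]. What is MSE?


Squared errors: (27-31)²=16, (49-52)²=9, (36-34)²=4, (1-2)²=1, (3-8)²=25, (41-40)²=1
Sum = 56
MSE = 56/6 = 28/3

28/3


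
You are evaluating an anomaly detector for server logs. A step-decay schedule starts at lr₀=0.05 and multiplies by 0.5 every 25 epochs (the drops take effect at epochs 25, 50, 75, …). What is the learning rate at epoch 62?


n_drops = ⌊62/25⌋ = 2
lr = 0.05·0.5^2 = 0.05·0.25 = 0.0125

0.0125


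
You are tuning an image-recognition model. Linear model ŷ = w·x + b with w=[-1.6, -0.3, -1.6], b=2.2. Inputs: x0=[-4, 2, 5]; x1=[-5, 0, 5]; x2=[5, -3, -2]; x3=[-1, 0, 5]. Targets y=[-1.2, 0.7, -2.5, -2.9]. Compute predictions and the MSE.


ŷ0 = (-1.6)·(-4) + (-0.3)·(2) + (-1.6)·(5) + 2.2 = 0.0
ŷ1 = (-1.6)·(-5) + (-0.3)·(0) + (-1.6)·(5) + 2.2 = 2.2
ŷ2 = (-1.6)·(5) + (-0.3)·(-3) + (-1.6)·(-2) + 2.2 = -1.7
ŷ3 = (-1.6)·(-1) + (-0.3)·(0) + (-1.6)·(5) + 2.2 = -4.2
errors² = [1.44, 2.25, 0.64, 1.69]
MSE = 6.0200/4 = 1.505

1.505


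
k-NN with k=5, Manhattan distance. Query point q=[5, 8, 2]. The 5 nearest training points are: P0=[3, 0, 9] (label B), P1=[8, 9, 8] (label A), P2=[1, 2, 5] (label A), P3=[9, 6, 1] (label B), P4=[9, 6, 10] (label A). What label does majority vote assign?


d(q,P0) = 17  (label B)
d(q,P1) = 10  (label A)
d(q,P2) = 13  (label A)
d(q,P3) = 7  (label B)
d(q,P4) = 14  (label A)
Votes: A=3, B=2
Majority → A

A


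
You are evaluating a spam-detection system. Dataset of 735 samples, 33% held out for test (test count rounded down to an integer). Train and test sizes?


Test = ⌊735·33/100⌋ = 242
Train = 735 - 242 = 493

Train: 493, Test: 242


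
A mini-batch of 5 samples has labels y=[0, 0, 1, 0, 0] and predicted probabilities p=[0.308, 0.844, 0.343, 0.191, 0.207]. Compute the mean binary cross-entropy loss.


L[0] = -ln(1-0.308) = -ln(0.692) = 0.3682
L[1] = -ln(1-0.844) = -ln(0.156) = 1.8579
L[2] = -ln(0.343) = 1.07
L[3] = -ln(1-0.191) = -ln(0.809) = 0.212
L[4] = -ln(1-0.207) = -ln(0.793) = 0.2319
mean = (0.3682 + 1.8579 + 1.07 + 0.212 + 0.2319)/5 = 0.748

0.748


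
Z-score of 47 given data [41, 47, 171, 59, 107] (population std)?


μ = 85, σ = 48.859
z = (47 - 85)/48.859 = -0.7777

-0.7777


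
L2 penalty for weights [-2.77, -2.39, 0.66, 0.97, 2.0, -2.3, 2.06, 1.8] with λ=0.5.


‖w‖₂² = (-2.77)² + (-2.39)² + (0.66)² + (0.97)² + (2.0)² + (-2.3)² + (2.06)² + (1.8)²
     = 7.6729 + 5.7121 + 0.4356 + 0.9409 + 4 + 5.29 + 4.2436 + 3.24
     = 31.5351
λ·‖w‖₂² = 0.5·31.5351 = 15.76755

15.76755


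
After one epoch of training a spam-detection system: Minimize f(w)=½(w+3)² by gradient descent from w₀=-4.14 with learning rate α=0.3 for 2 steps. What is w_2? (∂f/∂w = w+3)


step 1: grad = -4.14+3 = -1.14; w = -4.14 - 0.3·(-1.14) = -3.798
step 2: grad = -3.798+3 = -0.798; w = -3.798 - 0.3·(-0.798) = -3.5586

-3.5586


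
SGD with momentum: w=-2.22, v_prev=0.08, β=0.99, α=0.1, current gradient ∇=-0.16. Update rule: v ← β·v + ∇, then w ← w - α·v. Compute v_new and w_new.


v_new = 0.99·0.08 - 0.16 = 0.0792 - 0.16 = -0.0808
w_new = -2.22 - 0.1·-0.0808 = -2.22 + 0.00808 = -2.21192

v_new=-0.0808, w_new=-2.21192


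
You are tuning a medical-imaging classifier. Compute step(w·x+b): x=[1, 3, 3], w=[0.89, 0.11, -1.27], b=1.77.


z = (1)·(0.89) + (3)·(0.11) + (3)·(-1.27) + 1.77
  = -0.82
step(z) = 0 (z<0)

0


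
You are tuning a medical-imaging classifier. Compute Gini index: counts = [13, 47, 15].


Probabilities: [13/75, 47/75, 15/75] ≈ [0.1733, 0.6267, 0.2]
Σpᵢ² = (169 + 2209 + 225)/75² = 2603/5625
Gini = 1 - Σpᵢ² = 1 - 2603/5625 = 0.5372

0.5372


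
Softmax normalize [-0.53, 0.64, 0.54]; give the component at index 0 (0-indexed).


Exponentials: e^-0.53=0.5886, e^0.64=1.8965, e^0.54=1.716
Sum = 4.2011
Softmax = [0.1401, 0.4514, 0.4085]
p[0] = 0.5886/4.2011 = 0.1401

0.1401


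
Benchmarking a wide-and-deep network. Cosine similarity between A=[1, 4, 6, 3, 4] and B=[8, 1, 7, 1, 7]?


A·B = 1·8 + 4·1 + 6·7 + 3·1 + 4·7 = 85
‖A‖ = √78 = 8.8318, ‖B‖ = √164 = 12.8062
cos = 85/(√78·√164) = 85/√12792 = 0.7515

0.7515


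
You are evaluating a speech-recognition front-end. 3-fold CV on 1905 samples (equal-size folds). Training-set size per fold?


Fold size = 1905/3 = 635
Training per fold = 1905 - 635 = 1270

1270


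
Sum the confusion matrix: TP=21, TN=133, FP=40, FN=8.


Total = TP + TN + FP + FN
= 21 + 133 + 40 + 8
= 202
(Predicted positive: 61, predicted negative: 141)

202


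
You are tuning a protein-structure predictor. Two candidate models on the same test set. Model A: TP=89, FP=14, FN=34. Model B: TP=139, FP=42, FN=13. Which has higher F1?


Model A: P=89/103=0.8641, R=89/123=0.7236, F1=2PR/(P+R)=2TP/(2TP+FP+FN)=178/226=0.7876
Model B: P=139/181=0.768, R=139/152=0.9145, F1=2PR/(P+R)=2TP/(2TP+FP+FN)=278/333=0.8348
0.7876 < 0.8348 → Model B

Model B


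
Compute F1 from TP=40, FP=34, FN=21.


Precision = 40/74 = 0.5405
Recall = 40/61 = 0.6557
F1 = 2·P·R/(P+R) = 2·TP/(2·TP+FP+FN) = 80/(80+34+21) = 80/135 = 0.5926

0.5926


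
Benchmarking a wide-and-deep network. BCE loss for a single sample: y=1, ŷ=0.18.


BCE = -[y·ln(p) + (1-y)·ln(1-p)]
= -1·ln(0.18) - 0
= -ln(0.18) = 1.7148

1.7148


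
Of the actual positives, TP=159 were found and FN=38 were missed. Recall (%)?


Recall = TP/(TP+FN)
= 159/(159+38)
= 159/197 = 80.71%

80.71%


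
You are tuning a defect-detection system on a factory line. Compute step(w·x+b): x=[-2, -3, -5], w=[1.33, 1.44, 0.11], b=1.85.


z = (-2)·(1.33) + (-3)·(1.44) + (-5)·(0.11) + 1.85
  = -5.68
step(z) = 0 (z<0)

0


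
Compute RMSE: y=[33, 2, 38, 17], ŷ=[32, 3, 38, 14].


MSE = 11/4 = 2.75
RMSE = √(11/4) = 1.6583

1.6583


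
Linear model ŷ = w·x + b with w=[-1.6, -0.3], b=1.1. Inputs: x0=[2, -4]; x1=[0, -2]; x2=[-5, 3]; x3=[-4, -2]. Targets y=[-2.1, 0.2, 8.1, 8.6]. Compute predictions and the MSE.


ŷ0 = (-1.6)·(2) + (-0.3)·(-4) + 1.1 = -0.9
ŷ1 = (-1.6)·(0) + (-0.3)·(-2) + 1.1 = 1.7
ŷ2 = (-1.6)·(-5) + (-0.3)·(3) + 1.1 = 8.2
ŷ3 = (-1.6)·(-4) + (-0.3)·(-2) + 1.1 = 8.1
errors² = [1.44, 2.25, 0.01, 0.25]
MSE = 3.9500/4 = 0.9875

0.9875


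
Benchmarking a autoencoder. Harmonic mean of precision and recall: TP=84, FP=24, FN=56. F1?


Precision = 84/108 = 0.7778
Recall = 84/140 = 0.6
F1 = 2·P·R/(P+R) = 2·TP/(2·TP+FP+FN) = 168/(168+24+56) = 168/248 = 0.6774

0.6774


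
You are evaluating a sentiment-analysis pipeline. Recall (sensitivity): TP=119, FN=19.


Recall = TP/(TP+FN)
= 119/(119+19)
= 119/138 = 86.23%

86.23%


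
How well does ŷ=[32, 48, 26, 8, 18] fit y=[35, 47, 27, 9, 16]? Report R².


ȳ = 26.8
SS_res = Σ(y-ŷ)² = 16
SS_tot = Σ(y-ȳ)² = 908.8
R² = 1 - SS_res/SS_tot = 1 - 0.0176 = 0.9824

0.9824


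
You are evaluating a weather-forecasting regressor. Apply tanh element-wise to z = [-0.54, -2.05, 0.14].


tanh(-0.54) = -0.493
tanh(-2.05) = -0.9674
tanh(0.14) = 0.1391
result = [-0.493, -0.9674, 0.1391]

[-0.493, -0.9674, 0.1391]


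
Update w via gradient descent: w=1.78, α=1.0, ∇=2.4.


w_new = w - α·∇
= 1.78 - 1.0·2.4
= 1.78 - 2.4
= -0.62

-0.62


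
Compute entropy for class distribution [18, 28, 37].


Probabilities: [18/83, 28/83, 37/83] ≈ [0.2169, 0.3373, 0.4458]
H = -((18/83)·log₂(18/83) + (28/83)·log₂(28/83) + (37/83)·log₂(37/83))
  = 1.5267 bits

1.5267 bits


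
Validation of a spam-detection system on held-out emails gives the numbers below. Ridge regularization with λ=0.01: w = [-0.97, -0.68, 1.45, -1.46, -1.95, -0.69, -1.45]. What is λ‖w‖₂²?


‖w‖₂² = (-0.97)² + (-0.68)² + (1.45)² + (-1.46)² + (-1.95)² + (-0.69)² + (-1.45)²
     = 0.9409 + 0.4624 + 2.1025 + 2.1316 + 3.8025 + 0.4761 + 2.1025
     = 12.0185
λ·‖w‖₂² = 0.01·12.0185 = 0.120185

0.120185


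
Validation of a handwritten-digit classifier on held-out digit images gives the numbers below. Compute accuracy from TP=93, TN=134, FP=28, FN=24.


Accuracy = (TP+TN)/(TP+TN+FP+FN)
= (93+134)/(279)
= 227/279 = 81.36%

81.36%


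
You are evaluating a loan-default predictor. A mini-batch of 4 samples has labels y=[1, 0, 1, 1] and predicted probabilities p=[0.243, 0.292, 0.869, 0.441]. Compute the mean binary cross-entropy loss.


L[0] = -ln(0.243) = 1.4147
L[1] = -ln(1-0.292) = -ln(0.708) = 0.3453
L[2] = -ln(0.869) = 0.1404
L[3] = -ln(0.441) = 0.8187
mean = (1.4147 + 0.3453 + 0.1404 + 0.8187)/4 = 0.6798

0.6798


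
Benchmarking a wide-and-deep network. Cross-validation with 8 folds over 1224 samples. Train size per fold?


Fold size = 1224/8 = 153
Training per fold = 1224 - 153 = 1071

1071


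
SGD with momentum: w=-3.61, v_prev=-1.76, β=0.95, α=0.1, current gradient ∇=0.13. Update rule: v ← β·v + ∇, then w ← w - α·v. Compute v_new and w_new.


v_new = 0.95·-1.76 + 0.13 = -1.672 + 0.13 = -1.542
w_new = -3.61 - 0.1·-1.542 = -3.61 + 0.1542 = -3.4558

v_new=-1.542, w_new=-3.4558


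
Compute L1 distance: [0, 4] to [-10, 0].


d = |0+ 10| + |4-0|
  = 10 + 4
  = 14

14


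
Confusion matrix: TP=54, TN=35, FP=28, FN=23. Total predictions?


Total = TP + TN + FP + FN
= 54 + 35 + 28 + 23
= 140
(Predicted positive: 82, predicted negative: 58)

140


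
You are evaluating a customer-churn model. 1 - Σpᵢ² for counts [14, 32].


Probabilities: [14/46, 32/46] ≈ [0.3043, 0.6957]
Σpᵢ² = (196 + 1024)/46² = 1220/2116
Gini = 1 - Σpᵢ² = 1 - 1220/2116 = 0.4234

0.4234


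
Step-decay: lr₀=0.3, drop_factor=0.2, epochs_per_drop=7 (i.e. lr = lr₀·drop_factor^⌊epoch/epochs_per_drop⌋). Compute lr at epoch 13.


n_drops = ⌊13/7⌋ = 1
lr = 0.3·0.2^1 = 0.3·0.2 = 0.06

0.06


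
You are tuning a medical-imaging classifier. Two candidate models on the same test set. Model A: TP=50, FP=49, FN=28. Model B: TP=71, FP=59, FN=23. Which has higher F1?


Model A: P=50/99=0.5051, R=50/78=0.641, F1=2PR/(P+R)=2TP/(2TP+FP+FN)=100/177=0.565
Model B: P=71/130=0.5462, R=71/94=0.7553, F1=2PR/(P+R)=2TP/(2TP+FP+FN)=142/224=0.6339
0.565 < 0.6339 → Model B

Model B


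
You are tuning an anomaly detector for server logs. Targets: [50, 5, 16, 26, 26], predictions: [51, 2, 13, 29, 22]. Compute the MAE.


Absolute errors: |50-51|=1, |5-2|=3, |16-13|=3, |26-29|=3, |26-22|=4
Sum = 14
MAE = 14/5 = 14/5

14/5


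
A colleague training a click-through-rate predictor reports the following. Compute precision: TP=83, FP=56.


Precision = TP/(TP+FP)
= 83/(83+56)
= 83/139 = 59.71%

59.71%


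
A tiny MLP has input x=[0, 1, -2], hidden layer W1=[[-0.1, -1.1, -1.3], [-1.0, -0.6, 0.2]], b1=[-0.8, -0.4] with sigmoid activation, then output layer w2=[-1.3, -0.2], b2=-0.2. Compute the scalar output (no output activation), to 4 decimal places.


z1[0] = (-0.1)·(0) + (-1.1)·(1) + (-1.3)·(-2) - 0.8 = 0.7
z1[1] = (-1.0)·(0) + (-0.6)·(1) + (0.2)·(-2) - 0.4 = -1.4
h = sigmoid(z1) = [0.6682, 0.1978]
output = (-1.3)·(0.6682) + (-0.2)·(0.1978) - 0.2 = -1.1082

-1.1082


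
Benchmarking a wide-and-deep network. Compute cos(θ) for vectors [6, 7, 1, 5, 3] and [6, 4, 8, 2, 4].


A·B = 6·6 + 7·4 + 1·8 + 5·2 + 3·4 = 94
‖A‖ = √120 = 10.9545, ‖B‖ = √136 = 11.6619
cos = 94/(√120·√136) = 94/√16320 = 0.7358

0.7358


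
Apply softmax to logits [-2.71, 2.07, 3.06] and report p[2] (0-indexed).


Exponentials: e^-2.71=0.0665, e^2.07=7.9248, e^3.06=21.3276
Sum = 29.3189
Softmax = [0.0023, 0.2703, 0.7274]
p[2] = 21.3276/29.3189 = 0.7274

0.7274


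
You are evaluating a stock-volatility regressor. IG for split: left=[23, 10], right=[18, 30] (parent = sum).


Parent = [41, 40], H_parent = 0.9999
H_left = 0.885 (n=33), H_right = 0.9544 (n=48)
H_children = (33/81)·0.885 + (48/81)·0.9544 = 0.9261
IG = 0.9999 - 0.9261 = 0.0738

0.0738


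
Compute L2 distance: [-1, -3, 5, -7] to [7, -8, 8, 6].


d = √((-1-7)² + (-3+ 8)² + (5-8)² + (-7-6)²)
  = √(64 + 25 + 9 + 169)
  = √267 = 16.3401

16.3401


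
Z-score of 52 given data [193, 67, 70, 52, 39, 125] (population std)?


μ = 91, σ = 52.9182
z = (52 - 91)/52.9182 = -0.737

-0.737


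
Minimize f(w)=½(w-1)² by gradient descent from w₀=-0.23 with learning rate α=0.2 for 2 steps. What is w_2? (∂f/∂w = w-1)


step 1: grad = -0.23-1 = -1.23; w = -0.23 - 0.2·(-1.23) = 0.016
step 2: grad = 0.016-1 = -0.984; w = 0.016 - 0.2·(-0.984) = 0.2128

0.2128


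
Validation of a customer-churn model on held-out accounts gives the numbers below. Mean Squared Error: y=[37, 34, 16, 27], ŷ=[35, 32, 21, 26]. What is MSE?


Squared errors: (37-35)²=4, (34-32)²=4, (16-21)²=25, (27-26)²=1
Sum = 34
MSE = 34/4 = 17/2

17/2


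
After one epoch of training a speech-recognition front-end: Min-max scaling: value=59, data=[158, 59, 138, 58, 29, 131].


min=29, max=158
(59-29)/(158-29) = 30/129 = 0.2326

0.2326


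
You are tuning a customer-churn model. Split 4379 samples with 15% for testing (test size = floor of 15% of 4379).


Test = ⌊4379·15/100⌋ = 656
Train = 4379 - 656 = 3723

Train: 3723, Test: 656


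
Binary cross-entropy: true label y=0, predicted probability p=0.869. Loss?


BCE = -[y·ln(p) + (1-y)·ln(1-p)]
= -0 - 1·ln(1-0.869)
= -ln(0.131) = 2.0326

2.0326


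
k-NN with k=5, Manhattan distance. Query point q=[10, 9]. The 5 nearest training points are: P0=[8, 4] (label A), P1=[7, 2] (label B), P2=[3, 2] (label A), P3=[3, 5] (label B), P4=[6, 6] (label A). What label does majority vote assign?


d(q,P0) = 7  (label A)
d(q,P1) = 10  (label B)
d(q,P2) = 14  (label A)
d(q,P3) = 11  (label B)
d(q,P4) = 7  (label A)
Votes: A=3, B=2
Majority → A

A


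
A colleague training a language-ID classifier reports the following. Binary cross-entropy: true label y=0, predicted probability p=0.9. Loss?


BCE = -[y·ln(p) + (1-y)·ln(1-p)]
= -0 - 1·ln(1-0.9)
= -ln(0.1) = 2.3026

2.3026


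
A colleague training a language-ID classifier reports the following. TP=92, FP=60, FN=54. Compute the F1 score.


Precision = 92/152 = 0.6053
Recall = 92/146 = 0.6301
F1 = 2·P·R/(P+R) = 2·TP/(2·TP+FP+FN) = 184/(184+60+54) = 184/298 = 0.6174

0.6174


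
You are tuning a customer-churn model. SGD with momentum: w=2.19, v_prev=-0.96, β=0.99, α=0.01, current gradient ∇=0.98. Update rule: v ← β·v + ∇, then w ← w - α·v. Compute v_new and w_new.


v_new = 0.99·-0.96 + 0.98 = -0.9504 + 0.98 = 0.0296
w_new = 2.19 - 0.01·0.0296 = 2.19 - 0.000296 = 2.189704

v_new=0.0296, w_new=2.189704


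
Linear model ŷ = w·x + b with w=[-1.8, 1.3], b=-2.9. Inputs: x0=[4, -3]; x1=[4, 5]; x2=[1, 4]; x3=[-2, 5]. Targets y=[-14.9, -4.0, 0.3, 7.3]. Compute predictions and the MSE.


ŷ0 = (-1.8)·(4) + (1.3)·(-3) - 2.9 = -14.0
ŷ1 = (-1.8)·(4) + (1.3)·(5) - 2.9 = -3.6
ŷ2 = (-1.8)·(1) + (1.3)·(4) - 2.9 = 0.5
ŷ3 = (-1.8)·(-2) + (1.3)·(5) - 2.9 = 7.2
errors² = [0.81, 0.16, 0.04, 0.01]
MSE = 1.0200/4 = 0.255

0.255


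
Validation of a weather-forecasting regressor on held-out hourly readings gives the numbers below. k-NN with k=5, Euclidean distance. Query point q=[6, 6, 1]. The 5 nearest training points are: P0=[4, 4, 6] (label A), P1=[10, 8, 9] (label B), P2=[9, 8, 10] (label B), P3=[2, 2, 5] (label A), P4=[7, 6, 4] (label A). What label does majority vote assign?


d(q,P0) = 5.7446  (label A)
d(q,P1) = 9.1652  (label B)
d(q,P2) = 9.6954  (label B)
d(q,P3) = 6.9282  (label A)
d(q,P4) = 3.1623  (label A)
Votes: A=3, B=2
Majority → A

A


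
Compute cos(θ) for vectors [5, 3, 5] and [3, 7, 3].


A·B = 5·3 + 3·7 + 5·3 = 51
‖A‖ = √59 = 7.6811, ‖B‖ = √67 = 8.1854
cos = 51/(√59·√67) = 51/√3953 = 0.8112

0.8112


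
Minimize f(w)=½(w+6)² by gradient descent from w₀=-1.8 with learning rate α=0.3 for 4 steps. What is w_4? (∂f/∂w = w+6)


step 1: grad = -1.8+6 = 4.2; w = -1.8 - 0.3·(4.2) = -3.06
step 2: grad = -3.06+6 = 2.94; w = -3.06 - 0.3·(2.94) = -3.942
step 3: grad = -3.942+6 = 2.058; w = -3.942 - 0.3·(2.058) = -4.5594
step 4: grad = -4.5594+6 = 1.4406; w = -4.5594 - 0.3·(1.4406) = -4.99158

-4.99158


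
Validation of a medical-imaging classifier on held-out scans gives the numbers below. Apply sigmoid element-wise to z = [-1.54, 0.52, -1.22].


σ(-1.54) = 1/(1+e^1.54) = 0.1765
σ(0.52) = 1/(1+e^-0.52) = 0.6271
σ(-1.22) = 1/(1+e^1.22) = 0.2279
result = [0.1765, 0.6271, 0.2279]

[0.1765, 0.6271, 0.2279]


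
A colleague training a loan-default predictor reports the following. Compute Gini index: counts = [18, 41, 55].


Probabilities: [18/114, 41/114, 55/114] ≈ [0.1579, 0.3596, 0.4825]
Σpᵢ² = (324 + 1681 + 3025)/114² = 5030/12996
Gini = 1 - Σpᵢ² = 1 - 5030/12996 = 0.613

0.613


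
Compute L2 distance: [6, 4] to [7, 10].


d = √((6-7)² + (4-10)²)
  = √(1 + 36)
  = √37 = 6.0828

6.0828


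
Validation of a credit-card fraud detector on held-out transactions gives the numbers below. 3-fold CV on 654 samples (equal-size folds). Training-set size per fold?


Fold size = 654/3 = 218
Training per fold = 654 - 218 = 436

436


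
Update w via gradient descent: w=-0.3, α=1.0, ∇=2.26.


w_new = w - α·∇
= -0.3 - 1.0·2.26
= -0.3 - 2.26
= -2.56

-2.56


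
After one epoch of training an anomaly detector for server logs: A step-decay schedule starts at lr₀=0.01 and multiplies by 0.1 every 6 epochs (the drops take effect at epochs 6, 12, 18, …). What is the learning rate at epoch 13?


n_drops = ⌊13/6⌋ = 2
lr = 0.01·0.1^2 = 0.01·0.01 = 0.0001

0.0001


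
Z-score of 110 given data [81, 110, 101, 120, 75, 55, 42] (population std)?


μ = 83.4286, σ = 26.6021
z = (110 - 83.4286)/26.6021 = 0.9988

0.9988


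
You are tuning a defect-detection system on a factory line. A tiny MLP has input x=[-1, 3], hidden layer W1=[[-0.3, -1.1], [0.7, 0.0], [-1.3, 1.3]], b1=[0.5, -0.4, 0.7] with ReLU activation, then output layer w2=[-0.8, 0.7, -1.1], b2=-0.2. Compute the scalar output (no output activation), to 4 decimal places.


z1[0] = (-0.3)·(-1) + (-1.1)·(3) + 0.5 = -2.5
z1[1] = (0.7)·(-1) + (0.0)·(3) - 0.4 = -1.1
z1[2] = (-1.3)·(-1) + (1.3)·(3) + 0.7 = 5.9
h = ReLU(z1) = [0.0, 0.0, 5.9]
output = (-0.8)·(0.0) + (0.7)·(0.0) + (-1.1)·(5.9) - 0.2 = -6.69

-6.69


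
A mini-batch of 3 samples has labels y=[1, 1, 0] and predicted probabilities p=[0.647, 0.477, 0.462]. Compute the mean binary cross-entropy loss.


L[0] = -ln(0.647) = 0.4354
L[1] = -ln(0.477) = 0.7402
L[2] = -ln(1-0.462) = -ln(0.538) = 0.6199
mean = (0.4354 + 0.7402 + 0.6199)/3 = 0.5985

0.5985


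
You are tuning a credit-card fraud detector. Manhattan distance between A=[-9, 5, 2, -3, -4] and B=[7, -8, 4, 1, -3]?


d = |-9-7| + |5+ 8| + |2-4| + |-3-1| + |-4+ 3|
  = 16 + 13 + 2 + 4 + 1
  = 36

36


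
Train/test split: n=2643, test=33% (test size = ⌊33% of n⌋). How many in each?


Test = ⌊2643·33/100⌋ = 872
Train = 2643 - 872 = 1771

Train: 1771, Test: 872


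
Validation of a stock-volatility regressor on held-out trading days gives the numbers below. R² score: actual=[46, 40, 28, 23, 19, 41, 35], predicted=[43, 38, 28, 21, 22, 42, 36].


ȳ = 33.1429
SS_res = Σ(y-ŷ)² = 28
SS_tot = Σ(y-ȳ)² = 606.86
R² = 1 - SS_res/SS_tot = 1 - 0.0461 = 0.9539

0.9539


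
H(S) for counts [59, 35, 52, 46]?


Probabilities: [59/192, 35/192, 52/192, 46/192] ≈ [0.3073, 0.1823, 0.2708, 0.2396]
H = -((59/192)·log₂(59/192) + (35/192)·log₂(35/192) + (52/192)·log₂(52/192) + (46/192)·log₂(46/192))
  = 1.975 bits

1.975 bits


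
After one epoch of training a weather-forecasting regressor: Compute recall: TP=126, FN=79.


Recall = TP/(TP+FN)
= 126/(126+79)
= 126/205 = 61.46%

61.46%


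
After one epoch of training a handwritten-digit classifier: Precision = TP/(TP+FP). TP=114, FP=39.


Precision = TP/(TP+FP)
= 114/(114+39)
= 114/153 = 74.51%

74.51%


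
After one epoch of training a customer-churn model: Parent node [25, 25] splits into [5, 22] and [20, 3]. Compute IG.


Parent = [25, 25], H_parent = 1
H_left = 0.6913 (n=27), H_right = 0.5586 (n=23)
H_children = (27/50)·0.6913 + (23/50)·0.5586 = 0.6303
IG = 1 - 0.6303 = 0.3697

0.3697


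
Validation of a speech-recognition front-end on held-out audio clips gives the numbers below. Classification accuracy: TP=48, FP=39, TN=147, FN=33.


Accuracy = (TP+TN)/(TP+TN+FP+FN)
= (48+147)/(267)
= 195/267 = 73.03%

73.03%


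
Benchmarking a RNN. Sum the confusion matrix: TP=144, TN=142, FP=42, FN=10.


Total = TP + TN + FP + FN
= 144 + 142 + 42 + 10
= 338
(Predicted positive: 186, predicted negative: 152)

338


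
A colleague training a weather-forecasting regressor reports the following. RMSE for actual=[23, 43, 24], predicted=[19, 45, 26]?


MSE = 24/3 = 8
RMSE = √(24/3) = 2.8284

2.8284


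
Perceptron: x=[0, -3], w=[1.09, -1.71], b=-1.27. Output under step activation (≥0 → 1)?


z = (0)·(1.09) + (-3)·(-1.71) - 1.27
  = 3.86
step(z) = 1 (z≥0)

1


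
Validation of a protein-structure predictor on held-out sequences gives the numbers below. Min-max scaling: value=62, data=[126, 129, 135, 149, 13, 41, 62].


min=13, max=149
(62-13)/(149-13) = 49/136 = 0.3603

0.3603


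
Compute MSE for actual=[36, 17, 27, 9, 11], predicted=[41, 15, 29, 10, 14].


Squared errors: (36-41)²=25, (17-15)²=4, (27-29)²=4, (9-10)²=1, (11-14)²=9
Sum = 43
MSE = 43/5 = 43/5

43/5


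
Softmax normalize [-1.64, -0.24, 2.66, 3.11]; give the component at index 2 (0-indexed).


Exponentials: e^-1.64=0.194, e^-0.24=0.7866, e^2.66=14.2963, e^3.11=22.421
Sum = 37.6979
Softmax = [0.0051, 0.0209, 0.3792, 0.5948]
p[2] = 14.2963/37.6979 = 0.3792

0.3792


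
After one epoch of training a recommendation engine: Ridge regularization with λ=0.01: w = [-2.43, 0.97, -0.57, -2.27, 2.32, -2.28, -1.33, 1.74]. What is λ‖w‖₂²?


‖w‖₂² = (-2.43)² + (0.97)² + (-0.57)² + (-2.27)² + (2.32)² + (-2.28)² + (-1.33)² + (1.74)²
     = 5.9049 + 0.9409 + 0.3249 + 5.1529 + 5.3824 + 5.1984 + 1.7689 + 3.0276
     = 27.7009
λ·‖w‖₂² = 0.01·27.7009 = 0.277009

0.277009


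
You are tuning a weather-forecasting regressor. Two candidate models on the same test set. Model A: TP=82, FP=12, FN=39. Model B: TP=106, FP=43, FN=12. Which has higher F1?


Model A: P=82/94=0.8723, R=82/121=0.6777, F1=2PR/(P+R)=2TP/(2TP+FP+FN)=164/215=0.7628
Model B: P=106/149=0.7114, R=106/118=0.8983, F1=2PR/(P+R)=2TP/(2TP+FP+FN)=212/267=0.794
0.7628 < 0.794 → Model B

Model B


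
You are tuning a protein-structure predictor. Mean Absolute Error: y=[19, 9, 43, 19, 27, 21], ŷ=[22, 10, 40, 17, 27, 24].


Absolute errors: |19-22|=3, |9-10|=1, |43-40|=3, |19-17|=2, |27-27|=0, |21-24|=3
Sum = 12
MAE = 12/6 = 2

2


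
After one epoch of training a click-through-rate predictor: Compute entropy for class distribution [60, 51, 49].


Probabilities: [60/160, 51/160, 49/160] ≈ [0.375, 0.3187, 0.3063]
H = -((60/160)·log₂(60/160) + (51/160)·log₂(51/160) + (49/160)·log₂(49/160))
  = 1.5793 bits

1.5793 bits


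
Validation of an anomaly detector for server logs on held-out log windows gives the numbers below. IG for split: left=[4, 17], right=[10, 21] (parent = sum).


Parent = [14, 38], H_parent = 0.8404
H_left = 0.7025 (n=21), H_right = 0.9072 (n=31)
H_children = (21/52)·0.7025 + (31/52)·0.9072 = 0.8245
IG = 0.8404 - 0.8245 = 0.0159

0.0159


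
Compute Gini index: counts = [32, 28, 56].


Probabilities: [32/116, 28/116, 56/116] ≈ [0.2759, 0.2414, 0.4828]
Σpᵢ² = (1024 + 784 + 3136)/116² = 4944/13456
Gini = 1 - Σpᵢ² = 1 - 4944/13456 = 0.6326

0.6326


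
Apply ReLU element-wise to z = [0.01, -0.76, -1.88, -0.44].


ReLU(0.01) = max(0, 0.01) = 0.01
ReLU(-0.76) = max(0, -0.76) = 0.0
ReLU(-1.88) = max(0, -1.88) = 0.0
ReLU(-0.44) = max(0, -0.44) = 0.0
result = [0.01, 0.0, 0.0, 0.0]

[0.01, 0.0, 0.0, 0.0]


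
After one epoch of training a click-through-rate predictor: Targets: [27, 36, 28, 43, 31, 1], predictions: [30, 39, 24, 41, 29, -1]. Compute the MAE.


Absolute errors: |27-30|=3, |36-39|=3, |28-24|=4, |43-41|=2, |31-29|=2, |1+ 1|=2
Sum = 16
MAE = 16/6 = 8/3

8/3


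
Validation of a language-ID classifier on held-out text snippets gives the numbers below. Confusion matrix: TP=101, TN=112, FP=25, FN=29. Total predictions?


Total = TP + TN + FP + FN
= 101 + 112 + 25 + 29
= 267
(Predicted positive: 126, predicted negative: 141)

267


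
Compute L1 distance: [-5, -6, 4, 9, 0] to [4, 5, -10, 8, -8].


d = |-5-4| + |-6-5| + |4+ 10| + |9-8| + |0+ 8|
  = 9 + 11 + 14 + 1 + 8
  = 43

43


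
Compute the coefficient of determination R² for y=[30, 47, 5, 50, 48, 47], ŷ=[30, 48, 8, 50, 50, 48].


ȳ = 37.8333
SS_res = Σ(y-ŷ)² = 15
SS_tot = Σ(y-ȳ)² = 1558.83
R² = 1 - SS_res/SS_tot = 1 - 0.0096 = 0.9904

0.9904


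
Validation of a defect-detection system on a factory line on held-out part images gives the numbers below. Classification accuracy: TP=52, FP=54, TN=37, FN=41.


Accuracy = (TP+TN)/(TP+TN+FP+FN)
= (52+37)/(184)
= 89/184 = 48.37%

48.37%


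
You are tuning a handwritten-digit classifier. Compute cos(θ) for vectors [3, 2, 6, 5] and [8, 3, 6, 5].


A·B = 3·8 + 2·3 + 6·6 + 5·5 = 91
‖A‖ = √74 = 8.6023, ‖B‖ = √134 = 11.5758
cos = 91/(√74·√134) = 91/√9916 = 0.9138

0.9138


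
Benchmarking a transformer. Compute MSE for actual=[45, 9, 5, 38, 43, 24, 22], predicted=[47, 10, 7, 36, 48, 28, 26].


Squared errors: (45-47)²=4, (9-10)²=1, (5-7)²=4, (38-36)²=4, (43-48)²=25, (24-28)²=16, (22-26)²=16
Sum = 70
MSE = 70/7 = 10

10


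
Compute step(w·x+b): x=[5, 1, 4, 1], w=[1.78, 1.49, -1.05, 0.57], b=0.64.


z = (5)·(1.78) + (1)·(1.49) + (4)·(-1.05) + (1)·(0.57) + 0.64
  = 7.4
step(z) = 1 (z≥0)

1


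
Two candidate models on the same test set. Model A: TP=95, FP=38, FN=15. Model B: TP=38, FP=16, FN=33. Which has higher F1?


Model A: P=95/133=0.7143, R=95/110=0.8636, F1=2PR/(P+R)=2TP/(2TP+FP+FN)=190/243=0.7819
Model B: P=38/54=0.7037, R=38/71=0.5352, F1=2PR/(P+R)=2TP/(2TP+FP+FN)=76/125=0.608
0.7819 > 0.608 → Model A

Model A


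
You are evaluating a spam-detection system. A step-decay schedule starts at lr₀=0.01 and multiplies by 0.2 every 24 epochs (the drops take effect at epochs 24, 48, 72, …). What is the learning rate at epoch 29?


n_drops = ⌊29/24⌋ = 1
lr = 0.01·0.2^1 = 0.01·0.2 = 0.002

0.002


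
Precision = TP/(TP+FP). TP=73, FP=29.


Precision = TP/(TP+FP)
= 73/(73+29)
= 73/102 = 71.57%

71.57%


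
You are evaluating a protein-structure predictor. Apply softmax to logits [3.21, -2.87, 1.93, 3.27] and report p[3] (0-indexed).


Exponentials: e^3.21=24.7791, e^-2.87=0.0567, e^1.93=6.8895, e^3.27=26.3113
Sum = 58.0366
Softmax = [0.427, 0.001, 0.1187, 0.4534]
p[3] = 26.3113/58.0366 = 0.4534

0.4534


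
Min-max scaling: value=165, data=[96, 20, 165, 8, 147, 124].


min=8, max=165
(165-8)/(165-8) = 157/157 = 1.0

1.0


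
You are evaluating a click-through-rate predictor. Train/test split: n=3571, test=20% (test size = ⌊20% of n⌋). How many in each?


Test = ⌊3571·20/100⌋ = 714
Train = 3571 - 714 = 2857

Train: 2857, Test: 714


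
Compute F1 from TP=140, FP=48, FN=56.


Precision = 140/188 = 0.7447
Recall = 140/196 = 0.7143
F1 = 2·P·R/(P+R) = 2·TP/(2·TP+FP+FN) = 280/(280+48+56) = 280/384 = 0.7292

0.7292


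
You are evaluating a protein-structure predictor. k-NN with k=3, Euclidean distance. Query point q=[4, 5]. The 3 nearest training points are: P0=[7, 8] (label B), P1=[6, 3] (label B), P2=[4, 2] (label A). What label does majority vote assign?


d(q,P0) = 4.2426  (label B)
d(q,P1) = 2.8284  (label B)
d(q,P2) = 3.0  (label A)
Votes: A=1, B=2
Majority → B

B


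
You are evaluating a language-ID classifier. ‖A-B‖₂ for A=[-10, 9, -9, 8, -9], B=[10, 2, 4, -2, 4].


d = √((-10-10)² + (9-2)² + (-9-4)² + (8+ 2)² + (-9-4)²)
  = √(400 + 49 + 169 + 100 + 169)
  = √887 = 29.7825

29.7825


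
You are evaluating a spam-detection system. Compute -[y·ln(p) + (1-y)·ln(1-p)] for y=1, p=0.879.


BCE = -[y·ln(p) + (1-y)·ln(1-p)]
= -1·ln(0.879) - 0
= -ln(0.879) = 0.129

0.129


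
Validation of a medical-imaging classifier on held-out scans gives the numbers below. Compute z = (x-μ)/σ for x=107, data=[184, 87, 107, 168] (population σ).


μ = 136.5, σ = 40.5247
z = (107 - 136.5)/40.5247 = -0.728

-0.728


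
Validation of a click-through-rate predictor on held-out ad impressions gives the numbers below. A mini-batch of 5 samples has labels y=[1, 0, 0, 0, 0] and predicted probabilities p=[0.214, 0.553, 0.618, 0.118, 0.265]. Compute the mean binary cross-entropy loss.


L[0] = -ln(0.214) = 1.5418
L[1] = -ln(1-0.553) = -ln(0.447) = 0.8052
L[2] = -ln(1-0.618) = -ln(0.382) = 0.9623
L[3] = -ln(1-0.118) = -ln(0.882) = 0.1256
L[4] = -ln(1-0.265) = -ln(0.735) = 0.3079
mean = (1.5418 + 0.8052 + 0.9623 + 0.1256 + 0.3079)/5 = 0.7486

0.7486


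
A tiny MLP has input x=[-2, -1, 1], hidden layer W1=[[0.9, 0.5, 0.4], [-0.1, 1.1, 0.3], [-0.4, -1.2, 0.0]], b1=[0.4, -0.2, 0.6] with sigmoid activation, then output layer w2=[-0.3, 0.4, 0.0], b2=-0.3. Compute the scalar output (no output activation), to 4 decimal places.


z1[0] = (0.9)·(-2) + (0.5)·(-1) + (0.4)·(1) + 0.4 = -1.5
z1[1] = (-0.1)·(-2) + (1.1)·(-1) + (0.3)·(1) - 0.2 = -0.8
z1[2] = (-0.4)·(-2) + (-1.2)·(-1) + (0.0)·(1) + 0.6 = 2.6
h = sigmoid(z1) = [0.1824, 0.31, 0.9309]
output = (-0.3)·(0.1824) + (0.4)·(0.31) + (0.0)·(0.9309) - 0.3 = -0.2307

-0.2307


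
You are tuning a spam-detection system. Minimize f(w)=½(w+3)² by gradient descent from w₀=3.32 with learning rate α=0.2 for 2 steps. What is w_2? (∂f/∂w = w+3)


step 1: grad = 3.32+3 = 6.32; w = 3.32 - 0.2·(6.32) = 2.056
step 2: grad = 2.056+3 = 5.056; w = 2.056 - 0.2·(5.056) = 1.0448

1.0448


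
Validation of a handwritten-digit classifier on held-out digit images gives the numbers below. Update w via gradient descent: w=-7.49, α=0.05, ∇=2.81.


w_new = w - α·∇
= -7.49 - 0.05·2.81
= -7.49 - 0.1405
= -7.6305

-7.6305


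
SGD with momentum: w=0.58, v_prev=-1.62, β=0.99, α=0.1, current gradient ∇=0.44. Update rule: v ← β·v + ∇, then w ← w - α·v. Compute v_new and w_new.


v_new = 0.99·-1.62 + 0.44 = -1.6038 + 0.44 = -1.1638
w_new = 0.58 - 0.1·-1.1638 = 0.58 + 0.11638 = 0.69638

v_new=-1.1638, w_new=0.69638


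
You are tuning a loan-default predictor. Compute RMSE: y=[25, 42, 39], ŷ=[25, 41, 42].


MSE = 10/3 = 3.3333
RMSE = √(10/3) = 1.8257

1.8257


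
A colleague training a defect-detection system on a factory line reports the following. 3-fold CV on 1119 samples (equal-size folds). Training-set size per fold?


Fold size = 1119/3 = 373
Training per fold = 1119 - 373 = 746

746


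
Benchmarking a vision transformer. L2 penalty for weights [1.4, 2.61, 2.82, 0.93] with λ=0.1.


‖w‖₂² = (1.4)² + (2.61)² + (2.82)² + (0.93)²
     = 1.96 + 6.8121 + 7.9524 + 0.8649
     = 17.5894
λ·‖w‖₂² = 0.1·17.5894 = 1.75894

1.75894


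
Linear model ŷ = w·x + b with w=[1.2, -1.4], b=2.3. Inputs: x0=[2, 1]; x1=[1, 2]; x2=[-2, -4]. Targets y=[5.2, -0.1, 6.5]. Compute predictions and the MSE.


ŷ0 = (1.2)·(2) + (-1.4)·(1) + 2.3 = 3.3
ŷ1 = (1.2)·(1) + (-1.4)·(2) + 2.3 = 0.7
ŷ2 = (1.2)·(-2) + (-1.4)·(-4) + 2.3 = 5.5
errors² = [3.61, 0.64, 1.0]
MSE = 5.2500/3 = 1.75

1.75


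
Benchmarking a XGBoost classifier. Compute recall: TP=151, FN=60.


Recall = TP/(TP+FN)
= 151/(151+60)
= 151/211 = 71.56%

71.56%


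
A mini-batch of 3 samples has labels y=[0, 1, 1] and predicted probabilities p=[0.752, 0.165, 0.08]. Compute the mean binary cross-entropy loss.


L[0] = -ln(1-0.752) = -ln(0.248) = 1.3943
L[1] = -ln(0.165) = 1.8018
L[2] = -ln(0.08) = 2.5257
mean = (1.3943 + 1.8018 + 2.5257)/3 = 1.9073

1.9073


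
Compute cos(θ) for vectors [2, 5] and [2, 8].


A·B = 2·2 + 5·8 = 44
‖A‖ = √29 = 5.3852, ‖B‖ = √68 = 8.2462
cos = 44/(√29·√68) = 44/√1972 = 0.9908

0.9908


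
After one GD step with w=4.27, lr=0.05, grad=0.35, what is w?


w_new = w - α·∇
= 4.27 - 0.05·0.35
= 4.27 - 0.0175
= 4.2525

4.2525


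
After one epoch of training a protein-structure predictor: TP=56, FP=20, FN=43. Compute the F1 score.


Precision = 56/76 = 0.7368
Recall = 56/99 = 0.5657
F1 = 2·P·R/(P+R) = 2·TP/(2·TP+FP+FN) = 112/(112+20+43) = 112/175 = 0.64

0.64


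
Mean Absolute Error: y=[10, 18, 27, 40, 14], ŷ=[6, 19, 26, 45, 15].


Absolute errors: |10-6|=4, |18-19|=1, |27-26|=1, |40-45|=5, |14-15|=1
Sum = 12
MAE = 12/5 = 12/5

12/5


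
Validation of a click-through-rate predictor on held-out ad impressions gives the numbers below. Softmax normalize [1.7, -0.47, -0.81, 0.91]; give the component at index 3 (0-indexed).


Exponentials: e^1.7=5.4739, e^-0.47=0.625, e^-0.81=0.4449, e^0.91=2.4843
Sum = 9.0281
Softmax = [0.6063, 0.0692, 0.0493, 0.2752]
p[3] = 2.4843/9.0281 = 0.2752

0.2752


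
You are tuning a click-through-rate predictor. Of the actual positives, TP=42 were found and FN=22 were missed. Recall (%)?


Recall = TP/(TP+FN)
= 42/(42+22)
= 42/64 = 65.62%

65.62%


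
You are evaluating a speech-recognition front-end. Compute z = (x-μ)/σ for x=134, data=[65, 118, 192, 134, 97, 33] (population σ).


μ = 106.5, σ = 50.6845
z = (134 - 106.5)/50.6845 = 0.5426

0.5426


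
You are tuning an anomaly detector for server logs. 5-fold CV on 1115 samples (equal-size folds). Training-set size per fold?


Fold size = 1115/5 = 223
Training per fold = 1115 - 223 = 892

892


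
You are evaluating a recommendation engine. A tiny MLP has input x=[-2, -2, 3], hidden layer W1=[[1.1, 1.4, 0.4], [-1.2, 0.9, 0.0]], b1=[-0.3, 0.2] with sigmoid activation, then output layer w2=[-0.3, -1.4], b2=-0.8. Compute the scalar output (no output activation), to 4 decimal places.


z1[0] = (1.1)·(-2) + (1.4)·(-2) + (0.4)·(3) - 0.3 = -4.1
z1[1] = (-1.2)·(-2) + (0.9)·(-2) + (0.0)·(3) + 0.2 = 0.8
h = sigmoid(z1) = [0.0163, 0.69]
output = (-0.3)·(0.0163) + (-1.4)·(0.69) - 0.8 = -1.7709

-1.7709


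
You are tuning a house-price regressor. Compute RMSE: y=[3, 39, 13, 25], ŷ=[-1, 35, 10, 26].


MSE = 42/4 = 10.5
RMSE = √(42/4) = 3.2404

3.2404


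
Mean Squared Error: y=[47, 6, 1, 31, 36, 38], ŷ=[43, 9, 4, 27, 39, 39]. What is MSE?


Squared errors: (47-43)²=16, (6-9)²=9, (1-4)²=9, (31-27)²=16, (36-39)²=9, (38-39)²=1
Sum = 60
MSE = 60/6 = 10

10


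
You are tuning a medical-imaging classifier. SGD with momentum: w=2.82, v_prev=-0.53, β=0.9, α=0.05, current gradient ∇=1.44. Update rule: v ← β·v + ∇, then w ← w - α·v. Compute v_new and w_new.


v_new = 0.9·-0.53 + 1.44 = -0.477 + 1.44 = 0.963
w_new = 2.82 - 0.05·0.963 = 2.82 - 0.04815 = 2.77185

v_new=0.963, w_new=2.77185


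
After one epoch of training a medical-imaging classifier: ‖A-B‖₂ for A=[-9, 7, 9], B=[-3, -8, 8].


d = √((-9+ 3)² + (7+ 8)² + (9-8)²)
  = √(36 + 225 + 1)
  = √262 = 16.1864

16.1864


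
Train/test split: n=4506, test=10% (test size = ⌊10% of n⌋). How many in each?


Test = ⌊4506·10/100⌋ = 450
Train = 4506 - 450 = 4056

Train: 4056, Test: 450


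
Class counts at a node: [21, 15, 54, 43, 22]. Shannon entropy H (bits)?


Probabilities: [21/155, 15/155, 54/155, 43/155, 22/155] ≈ [0.1355, 0.0968, 0.3484, 0.2774, 0.1419]
H = -((21/155)·log₂(21/155) + (15/155)·log₂(15/155) + (54/155)·log₂(54/155) + (43/155)·log₂(43/155) + (22/155)·log₂(22/155))
  = 2.1597 bits

2.1597 bits


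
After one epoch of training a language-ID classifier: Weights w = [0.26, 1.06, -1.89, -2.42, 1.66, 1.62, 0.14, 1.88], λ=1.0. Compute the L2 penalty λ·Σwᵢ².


‖w‖₂² = (0.26)² + (1.06)² + (-1.89)² + (-2.42)² + (1.66)² + (1.62)² + (0.14)² + (1.88)²
     = 0.0676 + 1.1236 + 3.5721 + 5.8564 + 2.7556 + 2.6244 + 0.0196 + 3.5344
     = 19.5537
λ·‖w‖₂² = 1.0·19.5537 = 19.5537

19.5537


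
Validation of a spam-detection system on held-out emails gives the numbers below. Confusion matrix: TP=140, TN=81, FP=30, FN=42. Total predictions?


Total = TP + TN + FP + FN
= 140 + 81 + 30 + 42
= 293
(Predicted positive: 170, predicted negative: 123)

293


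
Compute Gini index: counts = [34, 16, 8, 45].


Probabilities: [34/103, 16/103, 8/103, 45/103] ≈ [0.3301, 0.1553, 0.0777, 0.4369]
Σpᵢ² = (1156 + 256 + 64 + 2025)/103² = 3501/10609
Gini = 1 - Σpᵢ² = 1 - 3501/10609 = 0.67

0.67


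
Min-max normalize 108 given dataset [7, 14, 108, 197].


min=7, max=197
(108-7)/(197-7) = 101/190 = 0.5316

0.5316


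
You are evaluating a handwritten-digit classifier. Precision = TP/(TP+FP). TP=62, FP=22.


Precision = TP/(TP+FP)
= 62/(62+22)
= 62/84 = 73.81%

73.81%


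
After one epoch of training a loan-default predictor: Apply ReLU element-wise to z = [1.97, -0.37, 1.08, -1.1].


ReLU(1.97) = max(0, 1.97) = 1.97
ReLU(-0.37) = max(0, -0.37) = 0.0
ReLU(1.08) = max(0, 1.08) = 1.08
ReLU(-1.1) = max(0, -1.1) = 0.0
result = [1.97, 0.0, 1.08, 0.0]

[1.97, 0.0, 1.08, 0.0]


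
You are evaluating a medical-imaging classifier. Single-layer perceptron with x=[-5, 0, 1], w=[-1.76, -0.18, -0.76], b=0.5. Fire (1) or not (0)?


z = (-5)·(-1.76) + (0)·(-0.18) + (1)·(-0.76) + 0.5
  = 8.54
step(z) = 1 (z≥0)

1


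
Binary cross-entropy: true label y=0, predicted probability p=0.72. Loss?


BCE = -[y·ln(p) + (1-y)·ln(1-p)]
= -0 - 1·ln(1-0.72)
= -ln(0.28) = 1.273

1.273


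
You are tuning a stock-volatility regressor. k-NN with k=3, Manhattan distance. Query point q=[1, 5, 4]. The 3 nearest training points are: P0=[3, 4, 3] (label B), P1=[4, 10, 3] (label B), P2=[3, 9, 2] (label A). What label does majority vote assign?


d(q,P0) = 4  (label B)
d(q,P1) = 9  (label B)
d(q,P2) = 8  (label A)
Votes: A=1, B=2
Majority → B

B


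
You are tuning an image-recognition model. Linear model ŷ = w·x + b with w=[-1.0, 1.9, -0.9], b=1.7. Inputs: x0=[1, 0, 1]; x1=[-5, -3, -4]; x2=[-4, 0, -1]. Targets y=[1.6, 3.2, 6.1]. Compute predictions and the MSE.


ŷ0 = (-1.0)·(1) + (1.9)·(0) + (-0.9)·(1) + 1.7 = -0.2
ŷ1 = (-1.0)·(-5) + (1.9)·(-3) + (-0.9)·(-4) + 1.7 = 4.6
ŷ2 = (-1.0)·(-4) + (1.9)·(0) + (-0.9)·(-1) + 1.7 = 6.6
errors² = [3.24, 1.96, 0.25]
MSE = 5.4500/3 = 1.8167

1.8167


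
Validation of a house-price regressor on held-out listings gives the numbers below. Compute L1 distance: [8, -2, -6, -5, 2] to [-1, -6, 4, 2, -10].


d = |8+ 1| + |-2+ 6| + |-6-4| + |-5-2| + |2+ 10|
  = 9 + 4 + 10 + 7 + 12
  = 42

42


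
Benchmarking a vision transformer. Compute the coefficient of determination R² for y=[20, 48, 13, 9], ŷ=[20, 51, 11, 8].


ȳ = 22.5
SS_res = Σ(y-ŷ)² = 14
SS_tot = Σ(y-ȳ)² = 929
R² = 1 - SS_res/SS_tot = 1 - 0.0151 = 0.9849

0.9849


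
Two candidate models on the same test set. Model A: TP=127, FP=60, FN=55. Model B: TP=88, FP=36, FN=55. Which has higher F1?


Model A: P=127/187=0.6791, R=127/182=0.6978, F1=2PR/(P+R)=2TP/(2TP+FP+FN)=254/369=0.6883
Model B: P=88/124=0.7097, R=88/143=0.6154, F1=2PR/(P+R)=2TP/(2TP+FP+FN)=176/267=0.6592
0.6883 > 0.6592 → Model A

Model A


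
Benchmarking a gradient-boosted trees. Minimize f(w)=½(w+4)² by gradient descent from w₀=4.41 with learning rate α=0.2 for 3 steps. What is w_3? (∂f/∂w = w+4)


step 1: grad = 4.41+4 = 8.41; w = 4.41 - 0.2·(8.41) = 2.728
step 2: grad = 2.728+4 = 6.728; w = 2.728 - 0.2·(6.728) = 1.3824
step 3: grad = 1.3824+4 = 5.3824; w = 1.3824 - 0.2·(5.3824) = 0.30592

0.30592
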